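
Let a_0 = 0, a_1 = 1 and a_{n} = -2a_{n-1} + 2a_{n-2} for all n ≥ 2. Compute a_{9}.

2448

The ordinary generating function has denominator 1 + 2x - 2x^2.
Iterating the recurrence: a_0,…,a_{9} = 0, 1, -2, 6, -16, 44, -120, 328, -896, 2448.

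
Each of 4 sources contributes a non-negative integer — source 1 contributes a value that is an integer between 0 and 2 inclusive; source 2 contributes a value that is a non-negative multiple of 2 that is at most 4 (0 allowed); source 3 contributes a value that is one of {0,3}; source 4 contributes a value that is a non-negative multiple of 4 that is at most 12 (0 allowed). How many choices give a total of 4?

The generating function for the choices is (1 + t + t^2)·(1 + t^2 + t^4)·(1 + t^3)·(1 + t^4 + t^8 + t^12); the count is [t^4].
(1 + t + t^2) has coefficients 1,1,1 for degrees 0…2.
(1 + t^2 + t^4) has coefficients 1,0,1,0,1 for degrees 0…4.
Multiplying by (1 + t^3) gives running coefficients 1,0,1,1,1 for degrees 0…4.
Finally multiplying by (1 + t^4 + t^8 + t^12), the product of all factors after the first has coefficients 1,0,1,1,2 for degrees 0…4.
[t^4] = 1·2 + 1·1 + 1·1 = 4.

4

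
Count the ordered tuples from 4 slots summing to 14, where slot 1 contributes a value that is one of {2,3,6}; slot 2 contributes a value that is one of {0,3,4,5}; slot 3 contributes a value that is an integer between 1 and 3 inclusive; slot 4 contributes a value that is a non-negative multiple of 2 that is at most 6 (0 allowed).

14

The generating function for the choices is (z² + z³ + z⁶)·(1 + z³ + z⁴ + z⁵)·(z + z² + z³)·(1 + z² + z⁴ + z⁶); the count is [z¹⁴].
(z² + z³ + z⁶) has coefficients 0,0,1,1,0,0,1 for degrees 0…6.
(1 + z³ + z⁴ + z⁵) has coefficients 1,0,0,1,1,1,0,0,0,0,0,0,0,0,0 for degrees 0…14.
Multiplying by (z + z² + z³) gives running coefficients 0,1,1,1,1,2,3,2,1,0,0,0,0,0,0 for degrees 0…14.
Finally multiplying by (1 + z² + z⁴ + z⁶), the product of all factors after the first has coefficients 0,1,1,2,2,4,5,6,6,5,5,4,4,2,1 for degrees 0…14.
[z¹⁴] = 1·4 + 1·4 + 1·6 = 14.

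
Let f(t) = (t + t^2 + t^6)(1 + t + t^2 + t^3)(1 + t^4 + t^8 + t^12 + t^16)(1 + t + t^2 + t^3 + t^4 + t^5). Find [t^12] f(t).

18

(t + t^2 + t^6) has coefficients 0,1,1,0,0,0,1 for degrees 0…6.
(1 + t + t^2 + t^3) has coefficients 1,1,1,1,0,0,0,0,0,0,0,0,0 for degrees 0…12.
Multiplying by (1 + t^4 + t^8 + t^12 + t^16) gives running coefficients 1,1,1,1,1,1,1,1,1,1,1,1,1 for degrees 0…12.
Finally multiplying by (1 + t + t^2 + t^3 + t^4 + t^5), the product of all factors after the first has coefficients 1,2,3,4,5,6,6,6,6,6,6,6,6 for degrees 0…12.
[t^12] = 1·6 + 1·6 + 1·6 = 18.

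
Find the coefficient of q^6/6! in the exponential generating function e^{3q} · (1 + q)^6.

The EGF product rule gives c_6 = Σ_{k_1+k_2=6} C(6; k_1,k_2) · ∏ g_i(k_i), where e^{3q} gives (3)^k; (1+q)^6 gives the falling factorial (6)_k.
g_1(k) for k = 0…6: 1, 3, 9, 27, 81, 243, 729.
g_2(k) for k = 0…6: 1, 6, 30, 120, 360, 720, 720.
c_6 = Σ_k C(6,k)·g_1(k)·g_2(6−k) = 1·1·720 + 6·3·720 + 15·9·360 + 20·27·120 + 15·81·30 + 6·243·6 + 1·729·1 = 720 + 12960 + 48600 + 64800 + 36450 + 8748 + 729 = 173007.

173007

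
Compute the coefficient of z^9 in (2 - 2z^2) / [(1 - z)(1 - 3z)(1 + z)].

39366

Partial fractions give a closed form: a_n = (2)·3^n.
At n = 9: a_9 = 39366.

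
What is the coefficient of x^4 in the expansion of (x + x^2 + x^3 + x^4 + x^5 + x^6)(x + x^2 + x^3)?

(x + x^2 + x^3 + x^4 + x^5 + x^6) has coefficients 0,1,1,1,1 for degrees 0…4.
(x + x^2 + x^3) has coefficients 0,1,1,1,0 for degrees 0…4.
[x^4] = 1·1 + 1·1 + 1·1 + 1·0 = 3.

3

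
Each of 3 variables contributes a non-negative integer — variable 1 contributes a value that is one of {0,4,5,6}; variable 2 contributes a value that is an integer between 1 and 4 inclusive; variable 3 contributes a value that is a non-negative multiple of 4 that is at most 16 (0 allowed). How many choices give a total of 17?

The generating function for the choices is (1 + z^4 + z^5 + z^6)·(z + z^2 + z^3 + z^4)·(1 + z^4 + z^8 + z^12 + z^16); the count is [z^17].
(1 + z^4 + z^5 + z^6) has coefficients 1,0,0,0,1,1,1 for degrees 0…6.
(z + z^2 + z^3 + z^4) has coefficients 0,1,1,1,1,0,0,0,0,0,0,0,0,0,0,0,0,0 for degrees 0…17.
Finally multiplying by (1 + z^4 + z^8 + z^12 + z^16), the product of all factors after the first has coefficients 0,1,1,1,1,1,1,1,1,1,1,1,1,1,1,1,1,1 for degrees 0…17.
[z^17] = 1·1 + 1·1 + 1·1 + 1·1 = 4.

4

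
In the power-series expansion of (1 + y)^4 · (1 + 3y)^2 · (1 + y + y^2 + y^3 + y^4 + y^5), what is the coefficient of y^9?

(1 + y)^4 has coefficients 1,4,6,4,1 for degrees 0…4.
(1 + 3y)^2 has coefficients 1,6,9,0,0,0,0,0,0,0 for degrees 0…9.
Finally multiplying by (1 + y + y^2 + y^3 + y^4 + y^5), the product of all factors after the first has coefficients 1,7,16,16,16,16,15,9,0,0 for degrees 0…9.
[y^9] = 1·0 + 4·0 + 6·9 + 4·15 + 1·16 = 130.

130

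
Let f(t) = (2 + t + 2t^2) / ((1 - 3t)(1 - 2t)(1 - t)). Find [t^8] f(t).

Partial fractions give a closed form: a_n = (23/2)·3^n + (-12)·2^n + (5/2)·1^n.
At n = 8: a_8 = 72382.

72382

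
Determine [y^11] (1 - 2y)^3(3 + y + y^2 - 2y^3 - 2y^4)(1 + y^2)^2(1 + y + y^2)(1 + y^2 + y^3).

(1 - 2y)^3 has coefficients 1,-6,12,-8 for degrees 0…3.
(3 + y + y^2 - 2y^3 - 2y^4) has coefficients 3,1,1,-2,-2,0,0,0,0,0,0,0 for degrees 0…11.
Multiplying by (1 + y^2)^2 gives running coefficients 3,1,7,0,3,-3,-3,-2,-2,0,0,0 for degrees 0…11.
Multiplying by (1 + y + y^2) gives running coefficients 3,4,11,8,10,0,-3,-8,-7,-4,-2,0 for degrees 0…11.
Finally multiplying by (1 + y^2 + y^3), the product of all factors after the first has coefficients 3,4,14,15,25,19,15,2,-10,-15,-17,-11 for degrees 0…11.
[y^11] = 1·(-11) − 6·(-17) + 12·(-15) − 8·(-10) = -9.

-9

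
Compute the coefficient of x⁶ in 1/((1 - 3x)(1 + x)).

547

Partial fractions give a closed form: a_n = (3/4)·3^n + (1/4)·(-1)^n.
At n = 6: a_6 = 547.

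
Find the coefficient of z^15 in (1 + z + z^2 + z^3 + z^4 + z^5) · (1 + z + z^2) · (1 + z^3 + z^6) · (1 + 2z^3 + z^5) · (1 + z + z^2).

34

(1 + z + z^2 + z^3 + z^4 + z^5) has coefficients 1,1,1,1,1,1 for degrees 0…5.
(1 + z + z^2) has coefficients 1,1,1,0,0,0,0,0,0,0,0,0,0,0,0,0 for degrees 0…15.
Multiplying by (1 + z^3 + z^6) gives running coefficients 1,1,1,1,1,1,1,1,1,0,0,0,0,0,0,0 for degrees 0…15.
Multiplying by (1 + 2z^3 + z^5) gives running coefficients 1,1,1,3,3,4,4,4,4,3,3,3,1,1,0,0 for degrees 0…15.
Finally multiplying by (1 + z + z^2), the product of all factors after the first has coefficients 1,2,3,5,7,10,11,12,12,11,10,9,7,5,2,1 for degrees 0…15.
[z^15] = 1·1 + 1·2 + 1·5 + 1·7 + 1·9 + 1·10 = 34.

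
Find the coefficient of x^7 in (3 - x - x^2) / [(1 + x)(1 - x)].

-1

The denominator gives the recurrence a_n = a_(n−2) for n ≥ 3; the numerator fixes a_0 = 3, a_1 = -1, a_2 = 2.
Iterating: 3, -1, 2, -1, 2, -1, 2, -1, so a_7 = -1.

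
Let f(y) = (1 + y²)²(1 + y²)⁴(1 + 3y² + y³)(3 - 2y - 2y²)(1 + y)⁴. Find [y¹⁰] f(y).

-398

(1 + y²)² has coefficients 1,0,2,0,1 for degrees 0…4.
(1 + y²)⁴ has coefficients 1,0,4,0,6,0,4,0,1,0,0 for degrees 0…10.
Multiplying by (1 + 3y² + y³) gives running coefficients 1,0,7,1,18,4,22,6,13,4,3 for degrees 0…10.
Multiplying by (3 - 2y - 2y²) gives running coefficients 3,-2,19,-11,38,-26,22,-34,-17,-26,-25 for degrees 0…10.
Finally multiplying by (1 + y)⁴, the product of all factors after the first has coefficients 3,10,29,65,103,134,121,39,-87,-236,-345 for degrees 0…10.
[y¹⁰] = 1·(-345) + 2·(-87) + 1·121 = -398.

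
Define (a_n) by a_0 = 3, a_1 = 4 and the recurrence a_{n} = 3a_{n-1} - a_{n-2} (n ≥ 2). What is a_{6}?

The ordinary generating function has denominator 1 - 3q + q^2.
Iterating the recurrence: a_0,…,a_{6} = 3, 4, 9, 23, 60, 157, 411.

411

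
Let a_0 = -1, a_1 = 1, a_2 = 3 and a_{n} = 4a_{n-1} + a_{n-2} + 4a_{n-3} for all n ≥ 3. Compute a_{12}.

6429003

The ordinary generating function has denominator 1 - 4x - x^2 - 4x^3.
Iterating the recurrence: a_0,…,a_{12} = -1, 1, 3, 9, 43, 193, 851, 3769, 16699, 73969, 327651, 1451369, 6429003.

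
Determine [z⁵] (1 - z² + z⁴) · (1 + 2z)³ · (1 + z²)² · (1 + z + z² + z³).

(1 - z² + z⁴) has coefficients 1,0,-1,0,1 for degrees 0…4.
(1 + 2z)³ has coefficients 1,6,12,8,0,0 for degrees 0…5.
Multiplying by (1 + z²)² gives running coefficients 1,6,14,20,25,22 for degrees 0…5.
Finally multiplying by (1 + z + z² + z³), the product of all factors after the first has coefficients 1,7,21,41,65,81 for degrees 0…5.
[z⁵] = 1·81 − 1·41 + 1·7 = 47.

47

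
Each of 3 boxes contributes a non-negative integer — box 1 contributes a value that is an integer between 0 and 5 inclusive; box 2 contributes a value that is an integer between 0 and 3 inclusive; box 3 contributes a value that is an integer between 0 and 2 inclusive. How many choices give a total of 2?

The generating function for the choices is (1 + y + y² + y³ + y⁴ + y⁵)·(1 + y + y² + y³)·(1 + y + y²); the count is [y²].
(1 + y + y² + y³ + y⁴ + y⁵) has coefficients 1,1,1 for degrees 0…2.
(1 + y + y² + y³) has coefficients 1,1,1 for degrees 0…2.
Finally multiplying by (1 + y + y²), the product of all factors after the first has coefficients 1,2,3 for degrees 0…2.
[y²] = 1·3 + 1·2 + 1·1 = 6.

6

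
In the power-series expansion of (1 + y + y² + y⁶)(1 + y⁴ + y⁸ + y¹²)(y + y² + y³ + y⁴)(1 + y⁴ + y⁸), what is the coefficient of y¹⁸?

(1 + y + y² + y⁶) has coefficients 1,1,1,0,0,0,1 for degrees 0…6.
(1 + y⁴ + y⁸ + y¹²) has coefficients 1,0,0,0,1,0,0,0,1,0,0,0,1,0,0,0,0,0,0 for degrees 0…18.
Multiplying by (y + y² + y³ + y⁴) gives running coefficients 0,1,1,1,1,1,1,1,1,1,1,1,1,1,1,1,1,0,0 for degrees 0…18.
Finally multiplying by (1 + y⁴ + y⁸), the product of all factors after the first has coefficients 0,1,1,1,1,2,2,2,2,3,3,3,3,3,3,3,3,2,2 for degrees 0…18.
[y¹⁸] = 1·2 + 1·2 + 1·3 + 1·3 = 10.

10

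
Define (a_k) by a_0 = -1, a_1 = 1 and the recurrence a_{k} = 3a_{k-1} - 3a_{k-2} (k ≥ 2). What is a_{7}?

The ordinary generating function has denominator 1 - 3x + 3x^2.
Iterating the recurrence: a_0,…,a_{7} = -1, 1, 6, 15, 27, 36, 27, -27.

-27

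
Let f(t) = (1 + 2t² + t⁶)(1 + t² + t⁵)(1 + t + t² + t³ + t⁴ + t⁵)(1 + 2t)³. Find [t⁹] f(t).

(1 + 2t² + t⁶) has coefficients 1,0,2,0,0,0,1 for degrees 0…6.
(1 + t² + t⁵) has coefficients 1,0,1,0,0,1,0,0,0,0 for degrees 0…9.
Multiplying by (1 + t + t² + t³ + t⁴ + t⁵) gives running coefficients 1,1,2,2,2,3,2,2,1,1 for degrees 0…9.
Finally multiplying by (1 + 2t)³, the product of all factors after the first has coefficients 1,7,20,34,46,55,60,66,61,47 for degrees 0…9.
[t⁹] = 1·47 + 2·66 + 1·34 = 213.

213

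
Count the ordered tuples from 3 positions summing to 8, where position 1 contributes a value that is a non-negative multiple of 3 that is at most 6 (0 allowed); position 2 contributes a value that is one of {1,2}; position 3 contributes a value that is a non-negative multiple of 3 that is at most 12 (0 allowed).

3

The generating function for the choices is (1 + t^3 + t^6)·(t + t^2)·(1 + t^3 + t^6 + t^9 + t^12); the count is [t^8].
(1 + t^3 + t^6) has coefficients 1,0,0,1,0,0,1 for degrees 0…6.
(t + t^2) has coefficients 0,1,1,0,0,0,0,0,0 for degrees 0…8.
Finally multiplying by (1 + t^3 + t^6 + t^9 + t^12), the product of all factors after the first has coefficients 0,1,1,0,1,1,0,1,1 for degrees 0…8.
[t^8] = 1·1 + 1·1 + 1·1 = 3.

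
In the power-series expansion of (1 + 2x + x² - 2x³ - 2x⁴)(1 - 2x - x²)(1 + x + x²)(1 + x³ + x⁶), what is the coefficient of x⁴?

(1 + 2x + x² - 2x³ - 2x⁴) has coefficients 1,2,1,-2,-2 for degrees 0…4.
(1 - 2x - x²) has coefficients 1,-2,-1,0,0 for degrees 0…4.
Multiplying by (1 + x + x²) gives running coefficients 1,-1,-2,-3,-1 for degrees 0…4.
Finally multiplying by (1 + x³ + x⁶), the product of all factors after the first has coefficients 1,-1,-2,-2,-2 for degrees 0…4.
[x⁴] = 1·(-2) + 2·(-2) + 1·(-2) − 2·(-1) − 2·1 = -8.

-8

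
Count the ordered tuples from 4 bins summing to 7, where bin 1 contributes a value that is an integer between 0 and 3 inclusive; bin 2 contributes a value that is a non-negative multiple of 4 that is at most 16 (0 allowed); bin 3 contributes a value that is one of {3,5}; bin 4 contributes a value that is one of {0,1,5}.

4

The generating function for the choices is (1 + t + t^2 + t^3)·(1 + t^4 + t^8 + t^12 + t^16)·(t^3 + t^5)·(1 + t + t^5); the count is [t^7].
(1 + t + t^2 + t^3) has coefficients 1,1,1,1 for degrees 0…3.
(1 + t^4 + t^8 + t^12 + t^16) has coefficients 1,0,0,0,1,0,0,0 for degrees 0…7.
Multiplying by (t^3 + t^5) gives running coefficients 0,0,0,1,0,1,0,1 for degrees 0…7.
Finally multiplying by (1 + t + t^5), the product of all factors after the first has coefficients 0,0,0,1,1,1,1,1 for degrees 0…7.
[t^7] = 1·1 + 1·1 + 1·1 + 1·1 = 4.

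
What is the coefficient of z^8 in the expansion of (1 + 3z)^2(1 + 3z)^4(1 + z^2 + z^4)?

(1 + 3z)^2 has coefficients 1,6,9 for degrees 0…2.
(1 + 3z)^4 has coefficients 1,12,54,108,81,0,0,0,0 for degrees 0…8.
Finally multiplying by (1 + z^2 + z^4), the product of all factors after the first has coefficients 1,12,55,120,136,120,135,108,81 for degrees 0…8.
[z^8] = 1·81 + 6·108 + 9·135 = 1944.

1944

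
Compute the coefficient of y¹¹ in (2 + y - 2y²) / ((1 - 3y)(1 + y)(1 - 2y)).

835987

Partial fractions give a closed form: a_n = (19/4)·3^n + (-1/12)·(-1)^n + (-8/3)·2^n.
At n = 11: a_11 = 835987.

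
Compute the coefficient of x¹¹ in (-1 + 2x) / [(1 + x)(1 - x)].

2

The denominator gives the recurrence a_n = a_(n−2) for n ≥ 2; the numerator fixes a_0 = -1, a_1 = 2.
Iterating: -1, 2, -1, 2, -1, 2, -1, 2, -1, 2, -1, 2, so a_11 = 2.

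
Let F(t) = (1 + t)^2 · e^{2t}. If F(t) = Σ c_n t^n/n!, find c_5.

352

The EGF product rule gives c_5 = Σ_{k_1+k_2=5} C(5; k_1,k_2) · ∏ g_i(k_i), where (1+t)^2 gives the falling factorial (2)_k; e^{2t} gives (2)^k.
g_1(k) for k = 0…5: 1, 2, 2, 0, 0, 0.
g_2(k) for k = 0…5: 1, 2, 4, 8, 16, 32.
c_5 = Σ_k C(5,k)·g_1(k)·g_2(5−k) = 1·1·32 + 5·2·16 + 10·2·8 = 32 + 160 + 160 = 352.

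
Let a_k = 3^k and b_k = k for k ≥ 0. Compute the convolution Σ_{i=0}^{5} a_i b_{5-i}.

This is [x^5] in the product of the two ordinary generating functions.
Σ = 1·5 + 3·4 + 9·3 + 27·2 + 81·1 + 243·0 = 179.

179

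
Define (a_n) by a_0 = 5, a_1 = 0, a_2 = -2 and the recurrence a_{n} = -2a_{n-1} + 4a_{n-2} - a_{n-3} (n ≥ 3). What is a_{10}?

-4842

The ordinary generating function has denominator 1 + 2x - 4x^2 + x^3.
Iterating the recurrence: a_0,…,a_{10} = 5, 0, -2, -1, -6, 10, -43, 132, -446, 1463, -4842.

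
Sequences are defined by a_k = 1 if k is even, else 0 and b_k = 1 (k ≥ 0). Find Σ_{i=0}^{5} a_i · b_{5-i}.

3

Write out a_i and b_{5-i} for i = 0,…,5 and sum the products.
Σ = 1·1 + 0·1 + 1·1 + 0·1 + 1·1 + 0·1 = 3.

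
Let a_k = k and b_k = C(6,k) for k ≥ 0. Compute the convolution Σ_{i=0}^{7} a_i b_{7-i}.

256

This is [x^7] in the product of the two ordinary generating functions.
Σ = 0·0 + 1·1 + 2·6 + 3·15 + 4·20 + 5·15 + 6·6 + 7·1 = 256.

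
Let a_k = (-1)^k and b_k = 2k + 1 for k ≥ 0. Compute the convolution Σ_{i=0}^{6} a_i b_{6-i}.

The convolution is the t^6 coefficient of A(t)B(t).
Σ = 1·13 − 1·11 + 1·9 − 1·7 + 1·5 − 1·3 + 1·1 = 7.

7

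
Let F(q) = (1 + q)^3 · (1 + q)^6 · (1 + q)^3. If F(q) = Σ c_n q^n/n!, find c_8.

The EGF product rule gives c_8 = Σ_{k_1+k_2+k_3=8} C(8; k_1,k_2,k_3) · ∏ g_i(k_i), where (1+q)^3 gives the falling factorial (3)_k; (1+q)^6 gives the falling factorial (6)_k; (1+q)^3 gives the falling factorial (3)_k.
g_1(k) for k = 0…8: 1, 3, 6, 6, 0, 0, 0, 0, 0.
g_2(k) for k = 0…8: 1, 6, 30, 120, 360, 720, 720, 0, 0.
g_3(k) for k = 0…8: 1, 3, 6, 6, 0, 0, 0, 0, 0.
First combine the last two factors: h(k) = Σ_j C(k,j)·g_2(j)·g_3(k−j) for k = 0…8: 1, 9, 72, 504, 3024, 15120, 60480, 181440, 362880.
c_8 = Σ_k C(8,k)·g_1(k)·h(8−k) = 1·1·362880 + 8·3·181440 + 28·6·60480 + 56·6·15120 = 362880 + 4354560 + 10160640 + 5080320 = 19958400.

19958400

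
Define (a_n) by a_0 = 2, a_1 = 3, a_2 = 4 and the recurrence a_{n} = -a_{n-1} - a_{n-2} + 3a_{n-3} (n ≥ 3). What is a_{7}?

The ordinary generating function has denominator 1 + y + y^2 - 3y^3.
Iterating the recurrence: a_0,…,a_{7} = 2, 3, 4, -1, 6, 7, -16, 27.

27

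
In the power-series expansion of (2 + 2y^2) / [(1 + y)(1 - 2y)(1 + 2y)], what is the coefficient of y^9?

The denominator gives the recurrence a_n = −a_(n−1) + 4a_(n−2) + 4a_(n−3) for n ≥ 3; the numerator fixes a_0 = 2, a_1 = -2, a_2 = 12.
Iterating: 2, -2, 12, -12, 52, -52, 212, -212, 852, -852, so a_9 = -852.

-852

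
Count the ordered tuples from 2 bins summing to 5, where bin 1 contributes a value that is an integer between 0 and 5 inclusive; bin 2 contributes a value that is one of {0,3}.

The generating function for the choices is (1 + q + q^2 + q^3 + q^4 + q^5)·(1 + q^3); the count is [q^5].
(1 + q + q^2 + q^3 + q^4 + q^5) has coefficients 1,1,1,1,1,1 for degrees 0…5.
(1 + q^3) has coefficients 1,0,0,1,0,0 for degrees 0…5.
[q^5] = 1·0 + 1·0 + 1·1 + 1·0 + 1·0 + 1·1 = 2.

2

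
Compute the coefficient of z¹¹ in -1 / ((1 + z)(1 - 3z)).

-132860

Partial fractions give a closed form: a_n = (-1/4)·(-1)^n + (-3/4)·3^n.
At n = 11: a_11 = -132860.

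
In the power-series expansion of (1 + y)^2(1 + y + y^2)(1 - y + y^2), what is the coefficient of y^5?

(1 + y)^2 has coefficients 1,2,1 for degrees 0…2.
(1 + y + y^2) has coefficients 1,1,1,0,0,0 for degrees 0…5.
Finally multiplying by (1 - y + y^2), the product of all factors after the first has coefficients 1,0,1,0,1,0 for degrees 0…5.
[y^5] = 1·0 + 2·1 + 1·0 = 2.

2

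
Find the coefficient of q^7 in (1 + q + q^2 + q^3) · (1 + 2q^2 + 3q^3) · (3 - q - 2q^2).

(1 + q + q^2 + q^3) has coefficients 1,1,1,1 for degrees 0…3.
(1 + 2q^2 + 3q^3) has coefficients 1,0,2,3,0,0,0,0 for degrees 0…7.
Finally multiplying by (3 - q - 2q^2), the product of all factors after the first has coefficients 3,-1,4,7,-7,-6,0,0 for degrees 0…7.
[q^7] = 1·0 + 1·0 + 1·(-6) + 1·(-7) = -13.

-13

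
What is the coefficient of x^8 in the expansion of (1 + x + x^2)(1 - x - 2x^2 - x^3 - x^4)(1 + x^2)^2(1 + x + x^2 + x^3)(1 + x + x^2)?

(1 + x + x^2) has coefficients 1,1,1 for degrees 0…2.
(1 - x - 2x^2 - x^3 - x^4) has coefficients 1,-1,-2,-1,-1,0,0,0,0 for degrees 0…8.
Multiplying by (1 + x^2)^2 gives running coefficients 1,-1,0,-3,-4,-3,-4,-1,-1 for degrees 0…8.
Multiplying by (1 + x + x^2 + x^3) gives running coefficients 1,0,0,-3,-8,-10,-14,-12,-9 for degrees 0…8.
Finally multiplying by (1 + x + x^2), the product of all factors after the first has coefficients 1,1,1,-3,-11,-21,-32,-36,-35 for degrees 0…8.
[x^8] = 1·(-35) + 1·(-36) + 1·(-32) = -103.

-103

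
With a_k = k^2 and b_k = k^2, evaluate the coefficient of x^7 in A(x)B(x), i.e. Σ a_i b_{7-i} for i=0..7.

Write out a_i and b_{7-i} for i = 0,…,7 and sum the products.
Σ = 0·49 + 1·36 + 4·25 + 9·16 + 16·9 + 25·4 + 36·1 + 49·0 = 560.

560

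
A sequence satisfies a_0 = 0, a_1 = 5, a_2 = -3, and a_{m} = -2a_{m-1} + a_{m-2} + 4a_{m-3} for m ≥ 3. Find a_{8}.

163

The ordinary generating function has denominator 1 + 2y - y^2 - 4y^3.
Iterating the recurrence: a_0,…,a_{8} = 0, 5, -3, 11, -5, 9, 21, -53, 163.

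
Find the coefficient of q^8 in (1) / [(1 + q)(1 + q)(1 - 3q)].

3693

The denominator gives the recurrence a_n = a_(n−1) + 5a_(n−2) + 3a_(n−3) for n ≥ 3; the numerator fixes a_0 = 1, a_1 = 1, a_2 = 6.
Iterating: 1, 1, 6, 14, 47, 135, 412, 1228, 3693, so a_8 = 3693.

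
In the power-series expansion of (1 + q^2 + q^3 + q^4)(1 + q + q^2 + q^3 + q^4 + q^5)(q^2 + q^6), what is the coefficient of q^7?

(1 + q^2 + q^3 + q^4) has coefficients 1,0,1,1,1 for degrees 0…4.
(1 + q + q^2 + q^3 + q^4 + q^5) has coefficients 1,1,1,1,1,1,0,0 for degrees 0…7.
Finally multiplying by (q^2 + q^6), the product of all factors after the first has coefficients 0,0,1,1,1,1,2,2 for degrees 0…7.
[q^7] = 1·2 + 1·1 + 1·1 + 1·1 = 5.

5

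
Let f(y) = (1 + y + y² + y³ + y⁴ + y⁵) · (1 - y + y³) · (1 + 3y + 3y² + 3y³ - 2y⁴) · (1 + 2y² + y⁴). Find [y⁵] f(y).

(1 + y + y² + y³ + y⁴ + y⁵) has coefficients 1,1,1,1,1,1 for degrees 0…5.
(1 - y + y³) has coefficients 1,-1,0,1,0,0 for degrees 0…5.
Multiplying by (1 + 3y + 3y² + 3y³ - 2y⁴) gives running coefficients 1,2,0,1,-2,5 for degrees 0…5.
Finally multiplying by (1 + 2y² + y⁴), the product of all factors after the first has coefficients 1,2,2,5,-1,9 for degrees 0…5.
[y⁵] = 1·9 + 1·(-1) + 1·5 + 1·2 + 1·2 + 1·1 = 18.

18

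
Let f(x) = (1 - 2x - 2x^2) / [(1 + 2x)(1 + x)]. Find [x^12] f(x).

12287

The denominator gives the recurrence a_n = −3a_(n−1) − 2a_(n−2) for n ≥ 3; the numerator fixes a_0 = 1, a_1 = -5, a_2 = 11.
Iterating: 1, -5, 11, -23, 47, -95, 191, -383, 767, -1535, 3071, -6143, 12287, so a_12 = 12287.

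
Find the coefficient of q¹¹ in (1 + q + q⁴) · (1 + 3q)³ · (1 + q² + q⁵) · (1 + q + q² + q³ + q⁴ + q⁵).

(1 + q + q⁴) has coefficients 1,1,0,0,1 for degrees 0…4.
(1 + 3q)³ has coefficients 1,9,27,27,0,0,0,0,0,0,0,0 for degrees 0…11.
Multiplying by (1 + q² + q⁵) gives running coefficients 1,9,28,36,27,28,9,27,27,0,0,0 for degrees 0…11.
Finally multiplying by (1 + q + q² + q³ + q⁴ + q⁵), the product of all factors after the first has coefficients 1,10,38,74,101,129,137,155,154,118,91,63 for degrees 0…11.
[q¹¹] = 1·63 + 1·91 + 1·155 = 309.

309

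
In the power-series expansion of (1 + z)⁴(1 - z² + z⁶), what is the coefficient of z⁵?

(1 + z)⁴ has coefficients 1,4,6,4,1 for degrees 0…4.
(1 - z² + z⁶) has coefficients 1,0,-1,0,0,0 for degrees 0…5.
[z⁵] = 1·0 + 4·0 + 6·0 + 4·(-1) + 1·0 = -4.

-4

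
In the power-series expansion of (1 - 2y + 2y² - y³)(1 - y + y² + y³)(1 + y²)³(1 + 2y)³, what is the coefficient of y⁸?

(1 - 2y + 2y² - y³) has coefficients 1,-2,2,-1 for degrees 0…3.
(1 - y + y² + y³) has coefficients 1,-1,1,1,0,0,0,0,0 for degrees 0…8.
Multiplying by (1 + y²)³ gives running coefficients 1,-1,4,-2,6,0,4,2,1 for degrees 0…8.
Finally multiplying by (1 + 2y)³, the product of all factors after the first has coefficients 1,5,10,18,34,44,60,74,61 for degrees 0…8.
[y⁸] = 1·61 − 2·74 + 2·60 − 1·44 = -11.

-11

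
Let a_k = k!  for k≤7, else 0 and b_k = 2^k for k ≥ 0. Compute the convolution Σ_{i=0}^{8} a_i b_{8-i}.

15008

This is [x^8] in the product of the two ordinary generating functions.
Σ = 1·256 + 1·128 + 2·64 + 6·32 + 24·16 + 120·8 + 720·4 + 5040·2 + 0·1 = 15008.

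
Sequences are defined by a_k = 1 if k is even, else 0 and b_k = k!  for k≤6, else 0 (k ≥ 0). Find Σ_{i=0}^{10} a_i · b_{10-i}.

747

The convolution is the x^10 coefficient of A(x)B(x).
Σ = 1·0 + 0·0 + 1·0 + 0·0 + 1·720 + 0·120 + 1·24 + 0·6 + 1·2 + 0·1 + 1·1 = 747.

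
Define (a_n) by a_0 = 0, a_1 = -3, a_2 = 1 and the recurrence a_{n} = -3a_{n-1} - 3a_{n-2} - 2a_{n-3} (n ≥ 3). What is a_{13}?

5457

The ordinary generating function has denominator 1 + 3x + 3x^2 + 2x^3.
Iterating the recurrence: a_0,…,a_{13} = 0, -3, 1, 6, -15, 25, -42, 81, -167, 342, -687, 1369, -2730, 5457.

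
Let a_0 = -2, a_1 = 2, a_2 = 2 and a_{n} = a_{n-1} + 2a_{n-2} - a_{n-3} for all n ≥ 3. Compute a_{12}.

The ordinary generating function has denominator 1 - t - 2t^2 + t^3.
Iterating the recurrence: a_0,…,a_{12} = -2, 2, 2, 8, 10, 24, 36, 74, 122, 234, 404, 750, 1324.

1324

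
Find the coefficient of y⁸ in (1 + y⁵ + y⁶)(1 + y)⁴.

10

(1 + y⁵ + y⁶) has coefficients 1,0,0,0,0,1,1 for degrees 0…6.
(1 + y)⁴ has coefficients 1,4,6,4,1,0,0,0,0 for degrees 0…8.
[y⁸] = 1·0 + 1·4 + 1·6 = 10.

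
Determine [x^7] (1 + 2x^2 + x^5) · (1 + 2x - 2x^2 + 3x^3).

-2

(1 + 2x^2 + x^5) has coefficients 1,0,2,0,0,1 for degrees 0…5.
(1 + 2x - 2x^2 + 3x^3) has coefficients 1,2,-2,3,0,0,0,0 for degrees 0…7.
[x^7] = 1·0 + 2·0 + 1·(-2) = -2.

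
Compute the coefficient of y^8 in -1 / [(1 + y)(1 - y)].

Partial fractions give a closed form: a_n = (-1/2)·(-1)^n + (-1/2)·1^n.
At n = 8: a_8 = -1.

-1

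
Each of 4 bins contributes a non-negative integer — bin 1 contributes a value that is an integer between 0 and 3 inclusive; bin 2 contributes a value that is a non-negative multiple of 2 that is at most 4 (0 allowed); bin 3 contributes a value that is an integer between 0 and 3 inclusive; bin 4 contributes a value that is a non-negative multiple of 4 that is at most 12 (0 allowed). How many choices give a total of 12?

12

The generating function for the choices is (1 + x + x^2 + x^3)·(1 + x^2 + x^4)·(1 + x + x^2 + x^3)·(1 + x^4 + x^8 + x^12); the count is [x^12].
(1 + x + x^2 + x^3) has coefficients 1,1,1,1 for degrees 0…3.
(1 + x^2 + x^4) has coefficients 1,0,1,0,1,0,0,0,0,0,0,0,0 for degrees 0…12.
Multiplying by (1 + x + x^2 + x^3) gives running coefficients 1,1,2,2,2,2,1,1,0,0,0,0,0 for degrees 0…12.
Finally multiplying by (1 + x^4 + x^8 + x^12), the product of all factors after the first has coefficients 1,1,2,2,3,3,3,3,3,3,3,3,3 for degrees 0…12.
[x^12] = 1·3 + 1·3 + 1·3 + 1·3 = 12.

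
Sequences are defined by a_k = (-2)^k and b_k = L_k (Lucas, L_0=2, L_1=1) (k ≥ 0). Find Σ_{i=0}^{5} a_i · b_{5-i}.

This is [x^5] in the product of the two ordinary generating functions.
Σ = 1·11 − 2·7 + 4·4 − 8·3 + 16·1 − 32·2 = -59.

-59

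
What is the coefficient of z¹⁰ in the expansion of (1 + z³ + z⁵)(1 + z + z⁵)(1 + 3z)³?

(1 + z³ + z⁵) has coefficients 1,0,0,1,0,1 for degrees 0…5.
(1 + z + z⁵) has coefficients 1,1,0,0,0,1,0,0,0,0,0 for degrees 0…10.
Finally multiplying by (1 + 3z)³, the product of all factors after the first has coefficients 1,10,36,54,27,1,9,27,27,0,0 for degrees 0…10.
[z¹⁰] = 1·0 + 1·27 + 1·1 = 28.

28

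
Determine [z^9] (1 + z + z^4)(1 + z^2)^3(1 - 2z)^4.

-80

(1 + z + z^4) has coefficients 1,1,0,0,1 for degrees 0…4.
(1 + z^2)^3 has coefficients 1,0,3,0,3,0,1,0,0,0 for degrees 0…9.
Finally multiplying by (1 - 2z)^4, the product of all factors after the first has coefficients 1,-8,27,-56,91,-120,121,-104,72,-32 for degrees 0…9.
[z^9] = 1·(-32) + 1·72 + 1·(-120) = -80.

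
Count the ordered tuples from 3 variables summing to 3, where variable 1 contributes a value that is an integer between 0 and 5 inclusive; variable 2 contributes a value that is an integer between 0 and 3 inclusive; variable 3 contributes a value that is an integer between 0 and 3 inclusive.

10

The generating function for the choices is (1 + q + q² + q³ + q⁴ + q⁵)·(1 + q + q² + q³)·(1 + q + q² + q³); the count is [q³].
(1 + q + q² + q³ + q⁴ + q⁵) has coefficients 1,1,1,1 for degrees 0…3.
(1 + q + q² + q³) has coefficients 1,1,1,1 for degrees 0…3.
Finally multiplying by (1 + q + q² + q³), the product of all factors after the first has coefficients 1,2,3,4 for degrees 0…3.
[q³] = 1·4 + 1·3 + 1·2 + 1·1 = 10.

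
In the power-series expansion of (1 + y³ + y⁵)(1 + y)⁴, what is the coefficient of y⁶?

(1 + y³ + y⁵) has coefficients 1,0,0,1,0,1 for degrees 0…5.
(1 + y)⁴ has coefficients 1,4,6,4,1,0,0 for degrees 0…6.
[y⁶] = 1·0 + 1·4 + 1·4 = 8.

8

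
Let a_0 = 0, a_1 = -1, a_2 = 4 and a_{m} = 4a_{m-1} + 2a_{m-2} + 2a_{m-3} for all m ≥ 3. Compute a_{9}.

120344

The ordinary generating function has denominator 1 - 4x - 2x^2 - 2x^3.
Iterating the recurrence: a_0,…,a_{9} = 0, -1, 4, 14, 62, 284, 1288, 5844, 26520, 120344.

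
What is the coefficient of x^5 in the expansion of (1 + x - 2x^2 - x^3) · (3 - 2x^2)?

(1 + x - 2x^2 - x^3) has coefficients 1,1,-2,-1 for degrees 0…3.
(3 - 2x^2) has coefficients 3,0,-2,0,0,0 for degrees 0…5.
[x^5] = 1·0 + 1·0 − 2·0 − 1·(-2) = 2.

2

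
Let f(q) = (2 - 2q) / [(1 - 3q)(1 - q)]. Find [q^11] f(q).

The denominator gives the recurrence a_n = 4a_(n−1) − 3a_(n−2) for n ≥ 2; the numerator fixes a_0 = 2, a_1 = 6.
Iterating: 2, 6, 18, 54, 162, 486, 1458, 4374, 13122, 39366, 118098, 354294, so a_11 = 354294.

354294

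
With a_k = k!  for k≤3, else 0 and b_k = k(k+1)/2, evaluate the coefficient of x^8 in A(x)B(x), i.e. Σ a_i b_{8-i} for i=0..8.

Write out a_i and b_{8-i} for i = 0,…,8 and sum the products.
Σ = 1·36 + 1·28 + 2·21 + 6·15 + 0·10 + 0·6 + 0·3 + 0·1 + 0·0 = 196.

196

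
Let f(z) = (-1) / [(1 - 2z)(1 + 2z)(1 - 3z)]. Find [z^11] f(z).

-316407

Partial fractions give a closed form: a_n = (1)·2^n + (-1/5)·(-2)^n + (-9/5)·3^n.
At n = 11: a_11 = -316407.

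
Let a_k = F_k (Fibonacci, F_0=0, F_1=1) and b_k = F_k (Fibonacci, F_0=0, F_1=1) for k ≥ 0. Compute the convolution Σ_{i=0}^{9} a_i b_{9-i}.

130

The convolution is the t^9 coefficient of A(t)B(t).
Σ = 0·34 + 1·21 + 1·13 + 2·8 + 3·5 + 5·3 + 8·2 + 13·1 + 21·1 + 34·0 = 130.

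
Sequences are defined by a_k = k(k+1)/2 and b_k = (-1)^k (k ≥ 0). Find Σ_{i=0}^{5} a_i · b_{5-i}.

9

This is [x^5] in the product of the two ordinary generating functions.
Σ = 0·(-1) + 1·1 + 3·(-1) + 6·1 + 10·(-1) + 15·1 = 9.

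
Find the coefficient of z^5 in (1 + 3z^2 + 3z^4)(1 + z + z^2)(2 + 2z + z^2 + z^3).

(1 + 3z^2 + 3z^4) has coefficients 1,0,3,0,3 for degrees 0…4.
(1 + z + z^2) has coefficients 1,1,1,0,0,0 for degrees 0…5.
Finally multiplying by (2 + 2z + z^2 + z^3), the product of all factors after the first has coefficients 2,4,5,4,2,1 for degrees 0…5.
[z^5] = 1·1 + 3·4 + 3·4 = 25.

25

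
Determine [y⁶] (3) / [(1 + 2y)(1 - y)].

Partial fractions give a closed form: a_n = (2)·(-2)^n + (1)·1^n.
At n = 6: a_6 = 129.

129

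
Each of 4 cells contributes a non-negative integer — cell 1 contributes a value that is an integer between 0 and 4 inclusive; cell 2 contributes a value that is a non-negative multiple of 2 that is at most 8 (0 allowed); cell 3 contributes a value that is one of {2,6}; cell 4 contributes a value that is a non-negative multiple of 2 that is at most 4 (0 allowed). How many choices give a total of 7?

The generating function for the choices is (1 + y + y² + y³ + y⁴)·(1 + y² + y⁴ + y⁶ + y⁸)·(y² + y⁶)·(1 + y² + y⁴); the count is [y⁷].
(1 + y + y² + y³ + y⁴) has coefficients 1,1,1,1,1 for degrees 0…4.
(1 + y² + y⁴ + y⁶ + y⁸) has coefficients 1,0,1,0,1,0,1,0 for degrees 0…7.
Multiplying by (y² + y⁶) gives running coefficients 0,0,1,0,1,0,2,0 for degrees 0…7.
Finally multiplying by (1 + y² + y⁴), the product of all factors after the first has coefficients 0,0,1,0,2,0,4,0 for degrees 0…7.
[y⁷] = 1·0 + 1·4 + 1·0 + 1·2 + 1·0 = 6.

6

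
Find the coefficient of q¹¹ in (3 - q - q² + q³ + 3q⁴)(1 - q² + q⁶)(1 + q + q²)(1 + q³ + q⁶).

(3 - q - q² + q³ + 3q⁴) has coefficients 3,-1,-1,1,3 for degrees 0…4.
(1 - q² + q⁶) has coefficients 1,0,-1,0,0,0,1,0,0,0,0,0 for degrees 0…11.
Multiplying by (1 + q + q²) gives running coefficients 1,1,0,-1,-1,0,1,1,1,0,0,0 for degrees 0…11.
Finally multiplying by (1 + q³ + q⁶), the product of all factors after the first has coefficients 1,1,0,0,0,0,1,1,1,0,0,1 for degrees 0…11.
[q¹¹] = 3·1 − 1·0 − 1·0 + 1·1 + 3·1 = 7.

7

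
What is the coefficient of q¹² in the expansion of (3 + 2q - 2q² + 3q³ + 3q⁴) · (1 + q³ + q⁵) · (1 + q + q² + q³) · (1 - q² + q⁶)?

13

(3 + 2q - 2q² + 3q³ + 3q⁴) has coefficients 3,2,-2,3,3 for degrees 0…4.
(1 + q³ + q⁵) has coefficients 1,0,0,1,0,1,0,0,0,0,0,0,0 for degrees 0…12.
Multiplying by (1 + q + q² + q³) gives running coefficients 1,1,1,2,1,2,2,1,1,0,0,0,0 for degrees 0…12.
Finally multiplying by (1 - q² + q⁶), the product of all factors after the first has coefficients 1,1,0,1,0,0,2,0,0,1,0,2,2 for degrees 0…12.
[q¹²] = 3·2 + 2·2 − 2·0 + 3·1 + 3·0 = 13.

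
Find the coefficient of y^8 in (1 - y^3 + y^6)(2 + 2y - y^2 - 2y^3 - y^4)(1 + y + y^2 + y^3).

7

(1 - y^3 + y^6) has coefficients 1,0,0,-1,0,0,1 for degrees 0…6.
(2 + 2y - y^2 - 2y^3 - y^4) has coefficients 2,2,-1,-2,-1,0,0,0,0 for degrees 0…8.
Finally multiplying by (1 + y + y^2 + y^3), the product of all factors after the first has coefficients 2,4,3,1,-2,-4,-3,-1,0 for degrees 0…8.
[y^8] = 1·0 − 1·(-4) + 1·3 = 7.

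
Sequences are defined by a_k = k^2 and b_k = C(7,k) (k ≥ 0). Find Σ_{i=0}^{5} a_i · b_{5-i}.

The convolution is the t^5 coefficient of A(t)B(t).
Σ = 0·21 + 1·35 + 4·35 + 9·21 + 16·7 + 25·1 = 501.

501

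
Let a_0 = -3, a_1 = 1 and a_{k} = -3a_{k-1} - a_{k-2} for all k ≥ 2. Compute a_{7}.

The ordinary generating function has denominator 1 + 3q + q^2.
Iterating the recurrence: a_0,…,a_{7} = -3, 1, 0, -1, 3, -8, 21, -55.

-55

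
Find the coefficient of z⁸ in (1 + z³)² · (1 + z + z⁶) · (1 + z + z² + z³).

3

(1 + z³)² has coefficients 1,0,0,2,0,0,1 for degrees 0…6.
(1 + z + z⁶) has coefficients 1,1,0,0,0,0,1,0,0 for degrees 0…8.
Finally multiplying by (1 + z + z² + z³), the product of all factors after the first has coefficients 1,2,2,2,1,0,1,1,1 for degrees 0…8.
[z⁸] = 1·1 + 2·0 + 1·2 = 3.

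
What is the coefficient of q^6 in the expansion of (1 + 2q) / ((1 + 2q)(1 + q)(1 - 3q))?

547

The denominator gives the recurrence a_n = 7a_(n−2) + 6a_(n−3) for n ≥ 3; the numerator fixes a_0 = 1, a_1 = 2, a_2 = 7.
Iterating: 1, 2, 7, 20, 61, 182, 547, so a_6 = 547.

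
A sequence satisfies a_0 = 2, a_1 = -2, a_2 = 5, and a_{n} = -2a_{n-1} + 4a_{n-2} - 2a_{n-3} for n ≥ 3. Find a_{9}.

-29896

The ordinary generating function has denominator 1 + 2x - 4x^2 + 2x^3.
Iterating the recurrence: a_0,…,a_{9} = 2, -2, 5, -22, 68, -234, 784, -2640, 8884, -29896.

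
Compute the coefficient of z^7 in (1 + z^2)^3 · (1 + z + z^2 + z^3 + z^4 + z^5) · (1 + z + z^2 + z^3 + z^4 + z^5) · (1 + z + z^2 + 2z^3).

124

(1 + z^2)^3 has coefficients 1,0,3,0,3,0,1 for degrees 0…6.
(1 + z + z^2 + z^3 + z^4 + z^5) has coefficients 1,1,1,1,1,1,0,0 for degrees 0…7.
Multiplying by (1 + z + z^2 + z^3 + z^4 + z^5) gives running coefficients 1,2,3,4,5,6,5,4 for degrees 0…7.
Finally multiplying by (1 + z + z^2 + 2z^3), the product of all factors after the first has coefficients 1,3,6,11,16,21,24,25 for degrees 0…7.
[z^7] = 1·25 + 3·21 + 3·11 + 1·3 = 124.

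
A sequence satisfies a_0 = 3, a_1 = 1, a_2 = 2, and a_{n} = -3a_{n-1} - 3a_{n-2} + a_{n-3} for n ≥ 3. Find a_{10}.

The ordinary generating function has denominator 1 + 3q + 3q^2 - q^3.
Iterating the recurrence: a_0,…,a_{10} = 3, 1, 2, -6, 13, -19, 12, 34, -157, 381, -638.

-638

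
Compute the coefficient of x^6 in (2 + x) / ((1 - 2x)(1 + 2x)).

Partial fractions give a closed form: a_n = (5/4)·2^n + (3/4)·(-2)^n.
At n = 6: a_6 = 128.

128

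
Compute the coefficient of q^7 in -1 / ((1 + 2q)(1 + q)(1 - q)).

Partial fractions give a closed form: a_n = (-4/3)·(-2)^n + (1/2)·(-1)^n + (-1/6)·1^n.
At n = 7: a_7 = 170.

170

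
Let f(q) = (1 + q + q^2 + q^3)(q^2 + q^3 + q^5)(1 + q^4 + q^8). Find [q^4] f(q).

(1 + q + q^2 + q^3) has coefficients 1,1,1,1 for degrees 0…3.
(q^2 + q^3 + q^5) has coefficients 0,0,1,1,0 for degrees 0…4.
Finally multiplying by (1 + q^4 + q^8), the product of all factors after the first has coefficients 0,0,1,1,0 for degrees 0…4.
[q^4] = 1·0 + 1·1 + 1·1 + 1·0 = 2.

2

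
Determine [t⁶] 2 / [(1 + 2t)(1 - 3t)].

The denominator gives the recurrence a_n = a_(n−1) + 6a_(n−2) for n ≥ 2; the numerator fixes a_0 = 2, a_1 = 2.
Iterating: 2, 2, 14, 26, 110, 266, 926, so a_6 = 926.

926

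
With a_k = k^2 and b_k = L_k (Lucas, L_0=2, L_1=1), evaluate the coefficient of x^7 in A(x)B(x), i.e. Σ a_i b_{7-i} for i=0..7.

398

The convolution is the x^7 coefficient of A(x)B(x).
Σ = 0·29 + 1·18 + 4·11 + 9·7 + 16·4 + 25·3 + 36·1 + 49·2 = 398.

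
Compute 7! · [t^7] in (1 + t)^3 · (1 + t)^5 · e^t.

The EGF product rule gives c_7 = Σ_{k_1+k_2+k_3=7} C(7; k_1,k_2,k_3) · ∏ g_i(k_i), where (1+t)^3 gives the falling factorial (3)_k; (1+t)^5 gives the falling factorial (5)_k; e^t gives (1)^k.
g_1(k) for k = 0…7: 1, 3, 6, 6, 0, 0, 0, 0.
g_2(k) for k = 0…7: 1, 5, 20, 60, 120, 120, 0, 0.
g_3(k) for k = 0…7: 1, 1, 1, 1, 1, 1, 1, 1.
First combine the last two factors: h(k) = Σ_j C(k,j)·g_2(j)·g_3(k−j) for k = 0…7: 1, 6, 31, 136, 501, 1546, 4051, 9276.
c_7 = Σ_k C(7,k)·g_1(k)·h(7−k) = 1·1·9276 + 7·3·4051 + 21·6·1546 + 35·6·501 = 9276 + 85071 + 194796 + 105210 = 394353.

394353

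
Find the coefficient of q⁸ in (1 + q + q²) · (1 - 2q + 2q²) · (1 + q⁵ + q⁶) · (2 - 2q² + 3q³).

(1 + q + q²) has coefficients 1,1,1 for degrees 0…2.
(1 - 2q + 2q²) has coefficients 1,-2,2,0,0,0,0,0,0 for degrees 0…8.
Multiplying by (1 + q⁵ + q⁶) gives running coefficients 1,-2,2,0,0,1,-1,0,2 for degrees 0…8.
Finally multiplying by (2 - 2q² + 3q³), the product of all factors after the first has coefficients 2,-4,2,7,-10,8,-2,-2,9 for degrees 0…8.
[q⁸] = 1·9 + 1·(-2) + 1·(-2) = 5.

5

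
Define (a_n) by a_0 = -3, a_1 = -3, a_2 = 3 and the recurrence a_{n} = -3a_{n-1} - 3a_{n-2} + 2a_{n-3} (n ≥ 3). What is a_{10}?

651

The ordinary generating function has denominator 1 + 3q + 3q^2 - 2q^3.
Iterating the recurrence: a_0,…,a_{10} = -3, -3, 3, -6, 3, 15, -66, 159, -249, 138, 651.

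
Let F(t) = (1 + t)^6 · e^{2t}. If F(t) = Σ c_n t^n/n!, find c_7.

The EGF product rule gives c_7 = Σ_{k_1+k_2=7} C(7; k_1,k_2) · ∏ g_i(k_i), where (1+t)^6 gives the falling factorial (6)_k; e^{2t} gives (2)^k.
g_1(k) for k = 0…7: 1, 6, 30, 120, 360, 720, 720, 0.
g_2(k) for k = 0…7: 1, 2, 4, 8, 16, 32, 64, 128.
c_7 = Σ_k C(7,k)·g_1(k)·g_2(7−k) = 1·1·128 + 7·6·64 + 21·30·32 + 35·120·16 + 35·360·8 + 21·720·4 + 7·720·2 = 128 + 2688 + 20160 + 67200 + 100800 + 60480 + 10080 = 261536.

261536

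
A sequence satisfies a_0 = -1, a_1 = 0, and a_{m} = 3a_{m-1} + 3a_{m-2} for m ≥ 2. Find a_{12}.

-1522881

The ordinary generating function has denominator 1 - 3q - 3q^2.
Iterating the recurrence: a_0,…,a_{12} = -1, 0, -3, -9, -36, -135, -513, -1944, -7371, -27945, -105948, -401679, -1522881.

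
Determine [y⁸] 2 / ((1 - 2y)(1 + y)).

342

Partial fractions give a closed form: a_n = (4/3)·2^n + (2/3)·(-1)^n.
At n = 8: a_8 = 342.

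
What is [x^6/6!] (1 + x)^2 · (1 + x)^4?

720

The EGF product rule gives c_6 = Σ_{k_1+k_2=6} C(6; k_1,k_2) · ∏ g_i(k_i), where (1+x)^2 gives the falling factorial (2)_k; (1+x)^4 gives the falling factorial (4)_k.
g_1(k) for k = 0…6: 1, 2, 2, 0, 0, 0, 0.
g_2(k) for k = 0…6: 1, 4, 12, 24, 24, 0, 0.
c_6 = Σ_k C(6,k)·g_1(k)·g_2(6−k) = 15·2·24 = 720.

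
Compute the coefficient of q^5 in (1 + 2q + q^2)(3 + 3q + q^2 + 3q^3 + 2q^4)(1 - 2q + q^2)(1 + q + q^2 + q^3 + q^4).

(1 + 2q + q^2) has coefficients 1,2,1 for degrees 0…2.
(3 + 3q + q^2 + 3q^3 + 2q^4) has coefficients 3,3,1,3,2,0 for degrees 0…5.
Multiplying by (1 - 2q + q^2) gives running coefficients 3,-3,-2,4,-3,-1 for degrees 0…5.
Finally multiplying by (1 + q + q^2 + q^3 + q^4), the product of all factors after the first has coefficients 3,0,-2,2,-1,-5 for degrees 0…5.
[q^5] = 1·(-5) + 2·(-1) + 1·2 = -5.

-5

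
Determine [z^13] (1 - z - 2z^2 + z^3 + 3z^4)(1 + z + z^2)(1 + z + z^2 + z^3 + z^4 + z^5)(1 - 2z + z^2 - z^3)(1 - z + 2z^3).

(1 - z - 2z^2 + z^3 + 3z^4) has coefficients 1,-1,-2,1,3 for degrees 0…4.
(1 + z + z^2) has coefficients 1,1,1,0,0,0,0,0,0,0,0,0,0,0 for degrees 0…13.
Multiplying by (1 + z + z^2 + z^3 + z^4 + z^5) gives running coefficients 1,2,3,3,3,3,2,1,0,0,0,0,0,0 for degrees 0…13.
Multiplying by (1 - 2z + z^2 - z^3) gives running coefficients 1,0,0,-2,-2,-3,-4,-3,-3,-1,-1,0,0,0 for degrees 0…13.
Finally multiplying by (1 - z + 2z^3), the product of all factors after the first has coefficients 1,-1,0,0,0,-1,-5,-3,-6,-6,-6,-5,-2,-2 for degrees 0…13.
[z^13] = 1·(-2) − 1·(-2) − 2·(-5) + 1·(-6) + 3·(-6) = -14.

-14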